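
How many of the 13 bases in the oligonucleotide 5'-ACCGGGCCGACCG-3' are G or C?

A=2, T=0, G=5, C=6
Total G or C: 5 + 6 = 11

11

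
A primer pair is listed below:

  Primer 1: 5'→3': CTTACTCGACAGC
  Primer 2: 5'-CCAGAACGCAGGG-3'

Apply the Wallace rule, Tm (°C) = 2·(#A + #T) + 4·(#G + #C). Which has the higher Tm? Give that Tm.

Primer 1: A+T=6, G+C=7 → Tm = 2(6)+4(7) = 40°C
Primer 2: A+T=4, G+C=9 → Tm = 2(4)+4(9) = 44°C
40°C vs 44°C → primer 2 is higher.

Primer 2, 44°C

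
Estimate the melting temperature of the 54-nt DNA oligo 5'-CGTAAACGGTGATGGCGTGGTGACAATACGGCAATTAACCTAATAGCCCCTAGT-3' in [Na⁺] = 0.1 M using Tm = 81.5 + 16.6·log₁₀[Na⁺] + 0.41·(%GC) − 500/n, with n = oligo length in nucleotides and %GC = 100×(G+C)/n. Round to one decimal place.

Length n = 54. Base counts: A=16, G=14, T=12, C=12
G+C = 26, so %GC = 26/54 × 100 = 48.148%
Salt term: 16.6 × (-1) = -16.6
GC term: 0.41 × 48.148 = 19.741; length term: −500/54 = −9.259
Tm = 81.5 + (-16.6) + 19.741 − 9.259 = 75.382 → 75.4°C

75.4°C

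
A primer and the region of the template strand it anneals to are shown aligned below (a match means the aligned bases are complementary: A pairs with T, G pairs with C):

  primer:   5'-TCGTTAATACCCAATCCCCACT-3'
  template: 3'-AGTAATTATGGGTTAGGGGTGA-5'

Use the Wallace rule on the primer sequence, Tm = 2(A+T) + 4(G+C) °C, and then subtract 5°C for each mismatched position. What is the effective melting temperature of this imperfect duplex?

59°C

Primer base counts: A=6, T=6, G=1, C=9 → A+T=12, G+C=10
Perfect-match Tm = 2(12) + 4(10) = 24 + 40 = 64°C
Mismatches (positions where the bases are not complementary): 1 (at position 3)
Effective Tm = 64 − 1×5 = 64 − 5 = 59°C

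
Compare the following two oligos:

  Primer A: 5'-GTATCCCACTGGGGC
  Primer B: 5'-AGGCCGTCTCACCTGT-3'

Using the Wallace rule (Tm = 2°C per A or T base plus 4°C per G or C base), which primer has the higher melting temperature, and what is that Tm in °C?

Primer A: A+T=5, G+C=10 → Tm = 2(5)+4(10) = 50°C
Primer B: A+T=6, G+C=10 → Tm = 2(6)+4(10) = 52°C
50°C vs 52°C → primer B is higher.

Primer B, 52°C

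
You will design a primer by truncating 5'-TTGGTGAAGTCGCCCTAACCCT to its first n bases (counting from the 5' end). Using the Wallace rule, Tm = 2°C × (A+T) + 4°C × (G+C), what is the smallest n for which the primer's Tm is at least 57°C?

n = 19

First 18 bases: TTGGTGAAGTCGCCCTAA → Tm = 54°C (< 57°C)
First 19 bases: TTGGTGAAGTCGCCCTAAC → Tm = 58°C (≥ 57°C)
Each additional base adds 2°C (A/T) or 4°C (G/C), so Tm is non-decreasing in n; n = 19 is the first length to reach 57°C.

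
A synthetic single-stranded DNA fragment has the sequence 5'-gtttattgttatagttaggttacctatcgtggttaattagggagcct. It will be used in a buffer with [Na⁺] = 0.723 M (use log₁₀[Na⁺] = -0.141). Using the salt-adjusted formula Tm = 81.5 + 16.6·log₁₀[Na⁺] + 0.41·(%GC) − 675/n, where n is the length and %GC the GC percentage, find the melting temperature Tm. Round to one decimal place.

Length n = 47. Base counts: A=10, C=5, T=20, G=12
G+C = 17, so %GC = 17/47 × 100 = 36.17%
Salt term: 16.6 × (-0.141) = -2.341
GC term: 0.41 × 36.17 = 14.83; length term: −675/47 = −14.362
Tm = 81.5 + (-2.341) + 14.83 − 14.362 = 79.627 → 79.6°C

79.6°C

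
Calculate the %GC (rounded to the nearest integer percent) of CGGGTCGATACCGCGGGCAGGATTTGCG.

68%

Counting bases: C=7, G=12, A=4, T=5
G+C = 12 + 7 = 19 out of 28 bases
%GC = 19/28 × 100 = 67.86% ≈ 68%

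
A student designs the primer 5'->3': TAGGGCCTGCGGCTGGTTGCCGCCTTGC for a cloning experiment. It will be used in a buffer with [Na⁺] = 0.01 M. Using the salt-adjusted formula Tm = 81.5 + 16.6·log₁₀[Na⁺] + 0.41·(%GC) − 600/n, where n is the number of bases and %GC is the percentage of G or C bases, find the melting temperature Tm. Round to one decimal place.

Length n = 28. Scanning the sequence gives C=9, T=7, A=1, G=11.
G+C = 20, so %GC = 20/28 × 100 = 71.429%
Salt term: 16.6 × (-2) = -33.2
GC term: 0.41 × 71.429 = 29.286; length term: −600/28 = −21.429
Tm = 81.5 + (-33.2) + 29.286 − 21.429 = 56.157 → 56.2°C

56.2°C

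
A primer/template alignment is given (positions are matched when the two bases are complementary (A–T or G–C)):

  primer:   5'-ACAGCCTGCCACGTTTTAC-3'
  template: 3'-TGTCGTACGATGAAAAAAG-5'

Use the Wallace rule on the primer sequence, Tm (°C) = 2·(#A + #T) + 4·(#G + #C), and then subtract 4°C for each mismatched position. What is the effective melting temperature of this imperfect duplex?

Primer base counts: A=4, T=5, G=3, C=7 → A+T=9, G+C=10
Perfect-match Tm = 2(9) + 4(10) = 18 + 40 = 58°C
Mismatches (positions where the bases are not complementary): 4 (at positions 6, 10, 13, 18)
Effective Tm = 58 − 4×4 = 58 − 16 = 42°C

42°C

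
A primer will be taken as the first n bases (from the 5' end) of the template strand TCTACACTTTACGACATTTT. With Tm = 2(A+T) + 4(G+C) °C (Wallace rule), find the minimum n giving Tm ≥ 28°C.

First 10 bases: TCTACACTTT → Tm = 26°C (< 28°C)
First 11 bases: TCTACACTTTA → Tm = 28°C (≥ 28°C)
Each additional base adds 2°C (A/T) or 4°C (G/C), so Tm is non-decreasing in n; n = 11 is the first length to reach 28°C.

n = 11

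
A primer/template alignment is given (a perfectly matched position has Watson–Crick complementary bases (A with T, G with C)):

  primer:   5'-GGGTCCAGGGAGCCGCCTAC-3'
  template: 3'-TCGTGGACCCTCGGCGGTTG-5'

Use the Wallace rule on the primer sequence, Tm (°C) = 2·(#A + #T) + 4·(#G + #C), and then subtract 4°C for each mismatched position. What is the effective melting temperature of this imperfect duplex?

Primer base counts: A=3, T=2, G=8, C=7 → A+T=5, G+C=15
Perfect-match Tm = 2(5) + 4(15) = 10 + 60 = 70°C
Mismatches (positions where the bases are not complementary): 5 (at positions 1, 3, 4, 7, 18)
Effective Tm = 70 − 5×4 = 70 − 20 = 50°C

50°C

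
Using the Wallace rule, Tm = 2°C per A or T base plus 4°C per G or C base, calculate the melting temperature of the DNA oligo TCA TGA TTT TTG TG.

Base counts: A=2, G=3, T=8, C=1
AT pairs contribute 10, GC pairs contribute 4.
Tm = 2×10 + 4×4 = 36°C

36°C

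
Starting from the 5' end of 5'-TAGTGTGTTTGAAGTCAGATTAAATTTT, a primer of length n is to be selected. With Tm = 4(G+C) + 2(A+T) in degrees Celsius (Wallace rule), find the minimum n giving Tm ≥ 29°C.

n = 11

First 10 bases: TAGTGTGTTT → Tm = 26°C (< 29°C)
First 11 bases: TAGTGTGTTTG → Tm = 30°C (≥ 29°C)
Each additional base adds 2°C (A/T) or 4°C (G/C), so Tm is non-decreasing in n; n = 11 is the first length to reach 29°C.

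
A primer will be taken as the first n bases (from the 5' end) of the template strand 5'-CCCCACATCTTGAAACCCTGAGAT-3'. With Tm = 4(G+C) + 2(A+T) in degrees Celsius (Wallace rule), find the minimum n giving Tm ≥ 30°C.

n = 9

First 8 bases: CCCCACAT → Tm = 26°C (< 30°C)
First 9 bases: CCCCACATC → Tm = 30°C (≥ 30°C)
Since every base adds ≥2°C, Tm only increases with n, so the threshold is first crossed at n = 9.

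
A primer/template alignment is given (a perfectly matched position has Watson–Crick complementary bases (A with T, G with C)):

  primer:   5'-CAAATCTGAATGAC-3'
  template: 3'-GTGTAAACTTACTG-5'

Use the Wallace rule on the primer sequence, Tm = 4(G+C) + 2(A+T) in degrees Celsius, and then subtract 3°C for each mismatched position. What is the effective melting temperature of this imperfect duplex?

32°C

Primer base counts: A=6, T=3, G=2, C=3 → A+T=9, G+C=5
Perfect-match Tm = 2(9) + 4(5) = 18 + 20 = 38°C
Mismatches (positions where the bases are not complementary): 2 (at positions 3, 6)
Effective Tm = 38 − 2×3 = 38 − 6 = 32°C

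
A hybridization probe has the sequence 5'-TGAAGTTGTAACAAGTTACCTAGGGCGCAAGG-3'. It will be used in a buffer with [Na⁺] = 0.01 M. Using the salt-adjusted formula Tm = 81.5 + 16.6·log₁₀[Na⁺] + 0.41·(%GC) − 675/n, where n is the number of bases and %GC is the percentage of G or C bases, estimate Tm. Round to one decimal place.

46.4°C

Length n = 32. T=7, A=10, G=10, C=5
G+C = 15, so %GC = 15/32 × 100 = 46.875%
Salt term: 16.6 × (-2) = -33.2
GC term: 0.41 × 46.875 = 19.219; length term: −675/32 = −21.094
Tm = 81.5 + (-33.2) + 19.219 − 21.094 = 46.425 → 46.4°C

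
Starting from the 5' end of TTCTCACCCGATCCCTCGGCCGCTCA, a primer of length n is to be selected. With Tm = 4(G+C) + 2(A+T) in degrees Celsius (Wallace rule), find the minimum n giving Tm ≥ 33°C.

n = 11

First 10 bases: TTCTCACCCG → Tm = 32°C (< 33°C)
First 11 bases: TTCTCACCCGA → Tm = 34°C (≥ 33°C)
Each additional base adds 2°C (A/T) or 4°C (G/C), so Tm is non-decreasing in n; n = 11 is the first length to reach 33°C.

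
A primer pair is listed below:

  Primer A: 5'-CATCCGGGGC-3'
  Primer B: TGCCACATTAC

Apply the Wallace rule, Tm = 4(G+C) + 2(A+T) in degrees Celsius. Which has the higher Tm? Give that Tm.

Primer A, 36°C

Primer A: A+T=2, G+C=8 → Tm = 2(2)+4(8) = 36°C
Primer B: A+T=6, G+C=5 → Tm = 2(6)+4(5) = 32°C
36°C vs 32°C → primer A is higher.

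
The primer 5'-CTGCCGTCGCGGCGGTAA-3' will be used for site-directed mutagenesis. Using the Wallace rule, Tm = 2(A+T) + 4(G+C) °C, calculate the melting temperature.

62°C

Counting bases: G=7, A=2, C=6, T=3
A+T = 5, G+C = 13
Tm = 2(5) + 4(13) = 10 + 52 = 62°C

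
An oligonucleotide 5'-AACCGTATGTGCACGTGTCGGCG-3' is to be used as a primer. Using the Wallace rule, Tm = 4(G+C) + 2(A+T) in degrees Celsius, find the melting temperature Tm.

74°C

Counting bases: T=5, G=8, C=6, A=4
A+T = 9, G+C = 14
Tm = 2(9) + 4(14) = 18 + 56 = 74°C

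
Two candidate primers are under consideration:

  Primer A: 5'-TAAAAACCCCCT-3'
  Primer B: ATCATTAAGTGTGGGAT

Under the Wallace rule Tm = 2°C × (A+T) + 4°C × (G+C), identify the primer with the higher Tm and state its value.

Primer A: A+T=7, G+C=5 → Tm = 2(7)+4(5) = 34°C
Primer B: A+T=11, G+C=6 → Tm = 2(11)+4(6) = 46°C
34°C vs 46°C → primer B is higher.

Primer B, 46°C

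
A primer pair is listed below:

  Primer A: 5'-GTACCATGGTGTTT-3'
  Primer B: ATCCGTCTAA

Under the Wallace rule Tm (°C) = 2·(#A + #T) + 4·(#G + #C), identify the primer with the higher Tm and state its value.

Primer A: A+T=8, G+C=6 → Tm = 2(8)+4(6) = 40°C
Primer B: A+T=6, G+C=4 → Tm = 2(6)+4(4) = 28°C
40°C vs 28°C → primer A is higher.

Primer A, 40°C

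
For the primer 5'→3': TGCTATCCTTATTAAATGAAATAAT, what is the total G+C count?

5

C=3, A=10, G=2, T=10
G+C = 2 + 3 = 5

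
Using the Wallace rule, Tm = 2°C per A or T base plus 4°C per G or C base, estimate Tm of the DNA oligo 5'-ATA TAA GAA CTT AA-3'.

Counting bases: T=4, A=8, G=1, C=1
So N_AT = 12 and N_GC = 2.
Tm = 2(12) + 4(2) = 24 + 8 = 32°C

32°C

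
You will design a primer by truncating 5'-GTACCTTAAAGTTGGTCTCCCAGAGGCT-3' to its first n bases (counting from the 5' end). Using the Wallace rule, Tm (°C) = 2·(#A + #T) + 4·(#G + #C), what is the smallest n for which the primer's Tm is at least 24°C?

First 8 bases: GTACCTTA → Tm = 22°C (< 24°C)
First 9 bases: GTACCTTAA → Tm = 24°C (≥ 24°C)
Since every base adds ≥2°C, Tm only increases with n, so the threshold is first crossed at n = 9.

n = 9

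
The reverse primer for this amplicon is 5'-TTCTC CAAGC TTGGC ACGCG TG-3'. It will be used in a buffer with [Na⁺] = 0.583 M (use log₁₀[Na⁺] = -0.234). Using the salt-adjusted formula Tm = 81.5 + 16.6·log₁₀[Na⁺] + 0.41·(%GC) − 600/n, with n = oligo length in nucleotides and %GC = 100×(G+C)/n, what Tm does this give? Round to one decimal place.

74.6°C

Length n = 22. Scanning the sequence gives A=3, T=6, G=6, C=7.
G+C = 13, so %GC = 13/22 × 100 = 59.091%
Salt term: 16.6 × (-0.234) = -3.884
GC term: 0.41 × 59.091 = 24.227; length term: −600/22 = −27.273
Tm = 81.5 + (-3.884) + 24.227 − 27.273 = 74.57 → 74.6°C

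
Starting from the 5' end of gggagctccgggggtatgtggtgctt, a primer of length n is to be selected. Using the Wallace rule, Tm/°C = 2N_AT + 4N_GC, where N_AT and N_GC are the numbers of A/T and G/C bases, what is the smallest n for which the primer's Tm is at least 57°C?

First 16 bases: GGGAGCTCCGGGGGTA → Tm = 56°C (< 57°C)
First 17 bases: GGGAGCTCCGGGGGTAT → Tm = 58°C (≥ 57°C)
Since every base adds ≥2°C, Tm only increases with n, so the threshold is first crossed at n = 17.

n = 17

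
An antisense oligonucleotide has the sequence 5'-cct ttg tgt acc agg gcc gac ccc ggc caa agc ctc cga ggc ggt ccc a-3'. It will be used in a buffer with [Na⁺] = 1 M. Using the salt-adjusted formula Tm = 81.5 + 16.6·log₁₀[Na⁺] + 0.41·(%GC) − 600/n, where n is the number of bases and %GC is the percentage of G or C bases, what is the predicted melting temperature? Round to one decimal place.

97.7°C

Length n = 49. Counting bases: T=7, C=20, G=14, A=8
G+C = 34, so %GC = 34/49 × 100 = 69.388%
Salt term: 16.6 × (0) = 0
GC term: 0.41 × 69.388 = 28.449; length term: −600/49 = −12.245
Tm = 81.5 + (0) + 28.449 − 12.245 = 97.704 → 97.7°C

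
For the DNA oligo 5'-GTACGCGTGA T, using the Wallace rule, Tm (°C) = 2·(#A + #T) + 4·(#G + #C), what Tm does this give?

Scanning the sequence gives G=4, T=3, A=2, C=2.
AT pairs contribute 5, GC pairs contribute 6.
Tm = 2(5) + 4(6) = 10 + 24 = 34°C

34°C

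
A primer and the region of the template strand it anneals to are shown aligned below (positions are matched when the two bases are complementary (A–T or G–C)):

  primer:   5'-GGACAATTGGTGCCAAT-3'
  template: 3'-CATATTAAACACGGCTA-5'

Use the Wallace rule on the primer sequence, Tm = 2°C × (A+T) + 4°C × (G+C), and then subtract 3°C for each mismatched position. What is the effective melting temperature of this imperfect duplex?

Primer base counts: A=5, T=4, G=5, C=3 → A+T=9, G+C=8
Perfect-match Tm = 2(9) + 4(8) = 18 + 32 = 50°C
Mismatches (positions where the bases are not complementary): 4 (at positions 2, 4, 9, 15)
Effective Tm = 50 − 4×3 = 50 − 12 = 38°C

38°C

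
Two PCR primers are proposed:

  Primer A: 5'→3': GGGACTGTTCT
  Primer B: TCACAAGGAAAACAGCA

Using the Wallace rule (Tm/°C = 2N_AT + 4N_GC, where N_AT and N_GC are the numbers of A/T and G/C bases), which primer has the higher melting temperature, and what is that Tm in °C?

Primer A: A+T=5, G+C=6 → Tm = 2(5)+4(6) = 34°C
Primer B: A+T=10, G+C=7 → Tm = 2(10)+4(7) = 48°C
34°C vs 48°C → primer B is higher.

Primer B, 48°C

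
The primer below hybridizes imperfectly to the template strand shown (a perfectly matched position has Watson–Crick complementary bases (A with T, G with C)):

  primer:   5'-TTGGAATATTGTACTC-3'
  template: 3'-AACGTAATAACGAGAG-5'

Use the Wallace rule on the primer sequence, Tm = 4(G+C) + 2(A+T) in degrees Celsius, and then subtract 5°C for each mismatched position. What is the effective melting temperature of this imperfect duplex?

Primer base counts: A=4, T=7, G=3, C=2 → A+T=11, G+C=5
Perfect-match Tm = 2(11) + 4(5) = 22 + 20 = 42°C
Mismatches (positions where the bases are not complementary): 4 (at positions 4, 6, 12, 13)
Effective Tm = 42 − 4×5 = 42 − 20 = 22°C

22°C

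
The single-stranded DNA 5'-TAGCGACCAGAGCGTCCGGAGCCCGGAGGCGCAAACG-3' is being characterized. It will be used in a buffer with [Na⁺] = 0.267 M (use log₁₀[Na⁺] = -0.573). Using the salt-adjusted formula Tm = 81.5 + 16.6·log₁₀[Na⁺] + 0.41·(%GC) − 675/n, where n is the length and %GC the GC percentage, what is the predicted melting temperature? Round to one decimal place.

82.6°C

Length n = 37. Counting bases: A=9, C=12, T=2, G=14
G+C = 26, so %GC = 26/37 × 100 = 70.27%
Salt term: 16.6 × (-0.573) = -9.512
GC term: 0.41 × 70.27 = 28.811; length term: −675/37 = −18.243
Tm = 81.5 + (-9.512) + 28.811 − 18.243 = 82.556 → 82.6°C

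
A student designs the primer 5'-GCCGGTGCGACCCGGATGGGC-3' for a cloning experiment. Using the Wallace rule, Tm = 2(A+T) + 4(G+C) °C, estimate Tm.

76°C

Scanning the sequence gives G=10, C=7, A=2, T=2.
So N_AT = 4 and N_GC = 17.
Tm = 2×4 + 4×17 = 76°C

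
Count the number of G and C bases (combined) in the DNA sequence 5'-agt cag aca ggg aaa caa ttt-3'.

8

Base counts: T=4, C=3, A=9, G=5
Total G or C: 5 + 3 = 8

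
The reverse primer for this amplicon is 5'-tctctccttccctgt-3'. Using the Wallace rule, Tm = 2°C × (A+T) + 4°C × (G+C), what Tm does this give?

Counting bases: C=7, G=1, A=0, T=7
A+T = 7, G+C = 8
Tm = 2×7 + 4×8 = 46°C

46°C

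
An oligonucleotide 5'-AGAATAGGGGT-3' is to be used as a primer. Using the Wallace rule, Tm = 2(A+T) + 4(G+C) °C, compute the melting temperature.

32°C

Scanning the sequence gives T=2, C=0, A=4, G=5.
A+T = 6, G+C = 5
Tm = 2(6) + 4(5) = 12 + 20 = 32°C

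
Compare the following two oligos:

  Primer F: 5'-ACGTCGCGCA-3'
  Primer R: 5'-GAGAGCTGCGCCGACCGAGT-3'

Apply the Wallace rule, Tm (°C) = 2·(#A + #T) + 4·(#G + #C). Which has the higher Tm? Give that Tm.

Primer R, 68°C

Primer F: A+T=3, G+C=7 → Tm = 2(3)+4(7) = 34°C
Primer R: A+T=6, G+C=14 → Tm = 2(6)+4(14) = 68°C
34°C vs 68°C → primer R is higher.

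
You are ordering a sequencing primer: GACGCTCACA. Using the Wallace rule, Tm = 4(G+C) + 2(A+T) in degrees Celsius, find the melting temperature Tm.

Scanning the sequence gives G=2, T=1, A=3, C=4.
AT pairs contribute 4, GC pairs contribute 6.
Tm = 2(4) + 4(6) = 8 + 24 = 32°C

32°C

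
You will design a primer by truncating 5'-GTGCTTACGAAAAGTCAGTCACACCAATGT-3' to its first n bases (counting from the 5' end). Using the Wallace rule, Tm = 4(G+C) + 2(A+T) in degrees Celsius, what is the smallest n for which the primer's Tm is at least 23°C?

n = 8

First 7 bases: GTGCTTA → Tm = 20°C (< 23°C)
First 8 bases: GTGCTTAC → Tm = 24°C (≥ 23°C)
Since every base adds ≥2°C, Tm only increases with n, so the threshold is first crossed at n = 8.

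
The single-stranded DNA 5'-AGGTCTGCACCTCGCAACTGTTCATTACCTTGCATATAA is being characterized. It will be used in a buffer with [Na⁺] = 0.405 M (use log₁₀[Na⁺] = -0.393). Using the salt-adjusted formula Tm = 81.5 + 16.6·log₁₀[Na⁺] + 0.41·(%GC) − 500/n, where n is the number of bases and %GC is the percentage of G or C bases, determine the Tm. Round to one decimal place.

Length n = 39. Counting bases: G=6, C=11, T=12, A=10
G+C = 17, so %GC = 17/39 × 100 = 43.59%
Salt term: 16.6 × (-0.393) = -6.524
GC term: 0.41 × 43.59 = 17.872; length term: −500/39 = −12.821
Tm = 81.5 + (-6.524) + 17.872 − 12.821 = 80.027 → 80.0°C

80.0°C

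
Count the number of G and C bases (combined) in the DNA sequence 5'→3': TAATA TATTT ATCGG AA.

Counting bases: A=7, T=7, G=2, C=1
Total G or C: 2 + 1 = 3

3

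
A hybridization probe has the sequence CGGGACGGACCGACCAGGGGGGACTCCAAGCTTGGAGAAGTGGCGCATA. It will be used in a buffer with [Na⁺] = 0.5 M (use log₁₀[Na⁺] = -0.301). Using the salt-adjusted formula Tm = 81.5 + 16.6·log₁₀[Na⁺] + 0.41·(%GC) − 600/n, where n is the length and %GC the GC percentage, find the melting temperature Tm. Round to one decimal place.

91.0°C

Length n = 49. Scanning the sequence gives T=5, C=12, A=12, G=20.
G+C = 32, so %GC = 32/49 × 100 = 65.306%
Salt term: 16.6 × (-0.301) = -4.997
GC term: 0.41 × 65.306 = 26.775; length term: −600/49 = −12.245
Tm = 81.5 + (-4.997) + 26.775 − 12.245 = 91.033 → 91.0°C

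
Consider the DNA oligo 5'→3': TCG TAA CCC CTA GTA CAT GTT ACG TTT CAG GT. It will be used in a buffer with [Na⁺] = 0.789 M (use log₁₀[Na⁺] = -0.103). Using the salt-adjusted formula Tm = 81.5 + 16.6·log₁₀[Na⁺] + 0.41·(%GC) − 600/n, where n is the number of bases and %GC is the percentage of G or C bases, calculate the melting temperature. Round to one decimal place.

Length n = 32. Scanning the sequence gives C=8, T=11, G=6, A=7.
G+C = 14, so %GC = 14/32 × 100 = 43.75%
Salt term: 16.6 × (-0.103) = -1.71
GC term: 0.41 × 43.75 = 17.938; length term: −600/32 = −18.75
Tm = 81.5 + (-1.71) + 17.938 − 18.75 = 78.978 → 79.0°C

79.0°C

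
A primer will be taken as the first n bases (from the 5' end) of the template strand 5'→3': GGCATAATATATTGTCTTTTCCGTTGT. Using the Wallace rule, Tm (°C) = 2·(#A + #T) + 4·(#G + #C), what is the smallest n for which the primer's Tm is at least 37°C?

n = 15

First 14 bases: GGCATAATATATTG → Tm = 36°C (< 37°C)
First 15 bases: GGCATAATATATTGT → Tm = 38°C (≥ 37°C)
Each additional base adds 2°C (A/T) or 4°C (G/C), so Tm is non-decreasing in n; n = 15 is the first length to reach 37°C.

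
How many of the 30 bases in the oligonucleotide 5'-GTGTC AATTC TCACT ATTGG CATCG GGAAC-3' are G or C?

14

C=7, G=7, A=7, T=9
G+C = 7 + 7 = 14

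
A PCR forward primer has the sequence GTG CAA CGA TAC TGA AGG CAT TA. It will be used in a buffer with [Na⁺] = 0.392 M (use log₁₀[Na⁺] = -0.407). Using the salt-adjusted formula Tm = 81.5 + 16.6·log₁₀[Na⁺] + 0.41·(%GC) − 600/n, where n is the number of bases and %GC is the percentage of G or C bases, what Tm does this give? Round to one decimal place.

Length n = 23. Scanning the sequence gives A=8, G=6, T=5, C=4.
G+C = 10, so %GC = 10/23 × 100 = 43.478%
Salt term: 16.6 × (-0.407) = -6.756
GC term: 0.41 × 43.478 = 17.826; length term: −600/23 = −26.087
Tm = 81.5 + (-6.756) + 17.826 − 26.087 = 66.483 → 66.5°C

66.5°C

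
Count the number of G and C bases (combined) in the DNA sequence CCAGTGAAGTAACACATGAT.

Scanning the sequence gives T=4, A=8, G=4, C=4.
G+C = 4 + 4 = 8

8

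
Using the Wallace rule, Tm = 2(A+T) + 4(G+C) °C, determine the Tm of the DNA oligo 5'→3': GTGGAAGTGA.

30°C

Base counts: G=5, C=0, A=3, T=2
A+T = 5, G+C = 5
Tm = 4·5 + 2·5 = 20 + 10 = 30°C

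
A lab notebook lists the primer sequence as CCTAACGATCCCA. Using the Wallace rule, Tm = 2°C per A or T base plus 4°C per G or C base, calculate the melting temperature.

Scanning the sequence gives C=6, A=4, T=2, G=1.
So N_AT = 6 and N_GC = 7.
Tm = 2×6 + 4×7 = 40°C

40°C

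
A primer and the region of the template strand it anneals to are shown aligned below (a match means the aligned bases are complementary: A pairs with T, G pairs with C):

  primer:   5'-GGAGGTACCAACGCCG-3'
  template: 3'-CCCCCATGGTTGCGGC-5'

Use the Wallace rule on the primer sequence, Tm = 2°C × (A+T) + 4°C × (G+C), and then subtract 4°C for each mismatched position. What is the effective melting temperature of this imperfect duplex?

50°C

Primer base counts: A=4, T=1, G=6, C=5 → A+T=5, G+C=11
Perfect-match Tm = 2(5) + 4(11) = 10 + 44 = 54°C
Mismatches (positions where the bases are not complementary): 1 (at position 3)
Effective Tm = 54 − 1×4 = 54 − 4 = 50°C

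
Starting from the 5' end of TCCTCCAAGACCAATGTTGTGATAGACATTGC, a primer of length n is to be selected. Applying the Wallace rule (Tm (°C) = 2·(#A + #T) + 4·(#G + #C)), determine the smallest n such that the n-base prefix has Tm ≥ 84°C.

n = 30

First 29 bases: TCCTCCAAGACCAATGTTGTGATAGACAT → Tm = 82°C (< 84°C)
First 30 bases: TCCTCCAAGACCAATGTTGTGATAGACATT → Tm = 84°C (≥ 84°C)
Each additional base adds 2°C (A/T) or 4°C (G/C), so Tm is non-decreasing in n; n = 30 is the first length to reach 84°C.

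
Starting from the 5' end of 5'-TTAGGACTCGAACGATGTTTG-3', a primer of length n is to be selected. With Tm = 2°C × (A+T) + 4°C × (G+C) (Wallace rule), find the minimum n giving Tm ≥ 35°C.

n = 13

First 12 bases: TTAGGACTCGAA → Tm = 34°C (< 35°C)
First 13 bases: TTAGGACTCGAAC → Tm = 38°C (≥ 35°C)
Each additional base adds 2°C (A/T) or 4°C (G/C), so Tm is non-decreasing in n; n = 13 is the first length to reach 35°C.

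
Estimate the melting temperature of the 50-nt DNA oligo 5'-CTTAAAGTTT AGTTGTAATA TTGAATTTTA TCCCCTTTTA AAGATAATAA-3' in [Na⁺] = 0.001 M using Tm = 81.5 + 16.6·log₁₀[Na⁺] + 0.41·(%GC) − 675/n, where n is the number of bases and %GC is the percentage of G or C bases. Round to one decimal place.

Length n = 50. Base counts: C=5, A=18, T=22, G=5
G+C = 10, so %GC = 10/50 × 100 = 20%
Salt term: 16.6 × (-3) = -49.8
GC term: 0.41 × 20 = 8.2; length term: −675/50 = −13.5
Tm = 81.5 + (-49.8) + 8.2 − 13.5 = 26.4 → 26.4°C

26.4°C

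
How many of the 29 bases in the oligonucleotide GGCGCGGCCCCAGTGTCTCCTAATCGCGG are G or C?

A=3, C=11, T=5, G=10
G+C = 10 + 11 = 21

21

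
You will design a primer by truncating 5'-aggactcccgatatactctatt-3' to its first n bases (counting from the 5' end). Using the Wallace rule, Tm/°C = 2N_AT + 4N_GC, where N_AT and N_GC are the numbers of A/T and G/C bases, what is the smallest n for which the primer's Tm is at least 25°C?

n = 8

First 7 bases: AGGACTC → Tm = 22°C (< 25°C)
First 8 bases: AGGACTCC → Tm = 26°C (≥ 25°C)
Each additional base adds 2°C (A/T) or 4°C (G/C), so Tm is non-decreasing in n; n = 8 is the first length to reach 25°C.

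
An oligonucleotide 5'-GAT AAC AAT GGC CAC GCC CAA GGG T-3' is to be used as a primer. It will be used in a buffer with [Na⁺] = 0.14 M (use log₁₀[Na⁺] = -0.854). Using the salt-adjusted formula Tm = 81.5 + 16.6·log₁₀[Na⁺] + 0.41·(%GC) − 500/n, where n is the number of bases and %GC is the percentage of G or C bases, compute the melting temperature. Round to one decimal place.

Length n = 25. Base counts: C=7, G=7, A=8, T=3
G+C = 14, so %GC = 14/25 × 100 = 56%
Salt term: 16.6 × (-0.854) = -14.176
GC term: 0.41 × 56 = 22.96; length term: −500/25 = −20
Tm = 81.5 + (-14.176) + 22.96 − 20 = 70.284 → 70.3°C

70.3°C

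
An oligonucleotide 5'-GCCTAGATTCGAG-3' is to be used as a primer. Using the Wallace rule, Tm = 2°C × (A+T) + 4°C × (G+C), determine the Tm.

Base counts: T=3, A=3, C=3, G=4
AT pairs contribute 6, GC pairs contribute 7.
Tm = 2×6 + 4×7 = 40°C

40°C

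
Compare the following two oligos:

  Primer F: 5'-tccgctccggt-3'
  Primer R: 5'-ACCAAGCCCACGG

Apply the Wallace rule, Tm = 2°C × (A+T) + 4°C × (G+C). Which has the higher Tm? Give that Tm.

Primer F: A+T=3, G+C=8 → Tm = 2(3)+4(8) = 38°C
Primer R: A+T=4, G+C=9 → Tm = 2(4)+4(9) = 44°C
38°C vs 44°C → primer R is higher.

Primer R, 44°C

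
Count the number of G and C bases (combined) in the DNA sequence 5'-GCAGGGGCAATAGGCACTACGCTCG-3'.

G=9, C=7, A=6, T=3
G+C = 9 + 7 = 16

16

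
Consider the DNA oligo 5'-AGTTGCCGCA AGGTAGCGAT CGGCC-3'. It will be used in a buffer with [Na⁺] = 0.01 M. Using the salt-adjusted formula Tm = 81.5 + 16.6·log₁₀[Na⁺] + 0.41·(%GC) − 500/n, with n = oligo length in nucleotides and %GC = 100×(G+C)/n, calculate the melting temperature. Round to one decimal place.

54.5°C

Length n = 25. Base counts: T=4, A=5, G=9, C=7
G+C = 16, so %GC = 16/25 × 100 = 64%
Salt term: 16.6 × (-2) = -33.2
GC term: 0.41 × 64 = 26.24; length term: −500/25 = −20
Tm = 81.5 + (-33.2) + 26.24 − 20 = 54.54 → 54.5°C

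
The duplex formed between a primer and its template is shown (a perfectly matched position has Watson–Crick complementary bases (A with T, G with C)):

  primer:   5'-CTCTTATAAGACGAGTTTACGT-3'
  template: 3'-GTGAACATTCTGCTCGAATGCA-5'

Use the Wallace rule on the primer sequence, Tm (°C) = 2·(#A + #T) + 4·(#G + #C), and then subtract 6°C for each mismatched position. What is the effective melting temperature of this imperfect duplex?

42°C

Primer base counts: A=6, T=8, G=4, C=4 → A+T=14, G+C=8
Perfect-match Tm = 2(14) + 4(8) = 28 + 32 = 60°C
Mismatches (positions where the bases are not complementary): 3 (at positions 2, 6, 16)
Effective Tm = 60 − 3×6 = 60 − 18 = 42°C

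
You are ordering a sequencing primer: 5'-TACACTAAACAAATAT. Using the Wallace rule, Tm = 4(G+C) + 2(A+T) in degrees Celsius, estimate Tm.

Base counts: C=3, G=0, T=4, A=9
A+T = 13, G+C = 3
Tm = 2×13 + 4×3 = 38°C

38°C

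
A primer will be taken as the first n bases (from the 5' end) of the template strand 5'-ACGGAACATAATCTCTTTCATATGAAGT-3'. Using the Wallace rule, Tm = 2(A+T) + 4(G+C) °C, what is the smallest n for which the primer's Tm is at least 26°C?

n = 9

First 8 bases: ACGGAACA → Tm = 24°C (< 26°C)
First 9 bases: ACGGAACAT → Tm = 26°C (≥ 26°C)
Each additional base adds 2°C (A/T) or 4°C (G/C), so Tm is non-decreasing in n; n = 9 is the first length to reach 26°C.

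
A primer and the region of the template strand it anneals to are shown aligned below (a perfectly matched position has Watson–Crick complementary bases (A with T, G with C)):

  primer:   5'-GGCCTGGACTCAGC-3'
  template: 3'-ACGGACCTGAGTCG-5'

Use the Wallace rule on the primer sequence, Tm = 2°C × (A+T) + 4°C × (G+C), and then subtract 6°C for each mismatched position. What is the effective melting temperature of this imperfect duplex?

42°C

Primer base counts: A=2, T=2, G=5, C=5 → A+T=4, G+C=10
Perfect-match Tm = 2(4) + 4(10) = 8 + 40 = 48°C
Mismatches (positions where the bases are not complementary): 1 (at position 1)
Effective Tm = 48 − 1×6 = 48 − 6 = 42°C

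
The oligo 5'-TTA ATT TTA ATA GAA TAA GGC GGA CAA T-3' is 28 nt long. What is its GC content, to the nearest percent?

Scanning the sequence gives A=12, C=2, G=5, T=9.
G+C = 5 + 2 = 7 out of 28 bases
%GC = 7/28 × 100 = 25% ≈ 25%

25%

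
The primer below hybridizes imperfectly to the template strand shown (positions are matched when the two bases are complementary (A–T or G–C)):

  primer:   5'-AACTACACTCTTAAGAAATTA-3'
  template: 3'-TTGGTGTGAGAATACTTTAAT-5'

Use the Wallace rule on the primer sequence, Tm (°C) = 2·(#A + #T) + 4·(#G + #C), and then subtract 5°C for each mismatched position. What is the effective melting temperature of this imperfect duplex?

42°C

Primer base counts: A=10, T=6, G=1, C=4 → A+T=16, G+C=5
Perfect-match Tm = 2(16) + 4(5) = 32 + 20 = 52°C
Mismatches (positions where the bases are not complementary): 2 (at positions 4, 14)
Effective Tm = 52 − 2×5 = 52 − 10 = 42°C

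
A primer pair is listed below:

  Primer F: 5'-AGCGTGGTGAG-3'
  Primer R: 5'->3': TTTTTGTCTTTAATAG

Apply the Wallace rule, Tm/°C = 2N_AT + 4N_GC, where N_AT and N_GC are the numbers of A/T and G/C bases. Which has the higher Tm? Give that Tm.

Primer R, 38°C

Primer F: A+T=4, G+C=7 → Tm = 2(4)+4(7) = 36°C
Primer R: A+T=13, G+C=3 → Tm = 2(13)+4(3) = 38°C
36°C vs 38°C → primer R is higher.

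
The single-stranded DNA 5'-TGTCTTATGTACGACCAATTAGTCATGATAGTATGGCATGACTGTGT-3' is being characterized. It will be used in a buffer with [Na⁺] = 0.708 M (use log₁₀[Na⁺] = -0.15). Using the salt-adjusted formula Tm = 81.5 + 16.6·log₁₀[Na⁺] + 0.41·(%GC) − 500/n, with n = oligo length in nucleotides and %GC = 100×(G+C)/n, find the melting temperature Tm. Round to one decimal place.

84.1°C

Length n = 47. Scanning the sequence gives T=17, C=7, A=12, G=11.
G+C = 18, so %GC = 18/47 × 100 = 38.298%
Salt term: 16.6 × (-0.15) = -2.49
GC term: 0.41 × 38.298 = 15.702; length term: −500/47 = −10.638
Tm = 81.5 + (-2.49) + 15.702 − 10.638 = 84.074 → 84.1°C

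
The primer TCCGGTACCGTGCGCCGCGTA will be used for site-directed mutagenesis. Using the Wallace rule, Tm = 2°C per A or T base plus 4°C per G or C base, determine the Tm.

72°C

Base counts: A=2, G=7, T=4, C=8
A+T = 6, G+C = 15
Tm = 2×6 + 4×15 = 72°C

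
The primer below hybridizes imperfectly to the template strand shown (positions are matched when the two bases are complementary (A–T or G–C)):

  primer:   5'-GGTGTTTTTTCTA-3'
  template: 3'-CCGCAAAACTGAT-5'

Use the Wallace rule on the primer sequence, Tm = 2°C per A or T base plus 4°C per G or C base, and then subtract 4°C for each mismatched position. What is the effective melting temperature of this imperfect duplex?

22°C

Primer base counts: A=1, T=8, G=3, C=1 → A+T=9, G+C=4
Perfect-match Tm = 2(9) + 4(4) = 18 + 16 = 34°C
Mismatches (positions where the bases are not complementary): 3 (at positions 3, 9, 10)
Effective Tm = 34 − 3×4 = 34 − 12 = 22°C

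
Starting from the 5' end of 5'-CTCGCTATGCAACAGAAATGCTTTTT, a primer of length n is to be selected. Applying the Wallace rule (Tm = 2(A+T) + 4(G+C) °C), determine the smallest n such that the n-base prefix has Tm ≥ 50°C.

First 16 bases: CTCGCTATGCAACAGA → Tm = 48°C (< 50°C)
First 17 bases: CTCGCTATGCAACAGAA → Tm = 50°C (≥ 50°C)
Each additional base adds 2°C (A/T) or 4°C (G/C), so Tm is non-decreasing in n; n = 17 is the first length to reach 50°C.

n = 17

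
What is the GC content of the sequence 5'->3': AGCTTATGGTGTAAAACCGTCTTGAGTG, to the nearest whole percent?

43%

Scanning the sequence gives A=7, C=4, G=8, T=9.
G+C = 8 + 4 = 12 out of 28 bases
%GC = 12/28 × 100 = 42.86% ≈ 43%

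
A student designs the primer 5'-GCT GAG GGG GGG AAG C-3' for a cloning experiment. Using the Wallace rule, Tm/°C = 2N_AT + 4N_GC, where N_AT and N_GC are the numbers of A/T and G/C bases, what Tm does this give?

Base counts: A=3, T=1, C=2, G=10
A+T = 4, G+C = 12
Tm = 4·12 + 2·4 = 48 + 8 = 56°C

56°C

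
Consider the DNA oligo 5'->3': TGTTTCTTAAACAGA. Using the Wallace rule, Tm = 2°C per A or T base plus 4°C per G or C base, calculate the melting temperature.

G=2, A=5, C=2, T=6
AT pairs contribute 11, GC pairs contribute 4.
Tm = 2(11) + 4(4) = 22 + 16 = 38°C

38°C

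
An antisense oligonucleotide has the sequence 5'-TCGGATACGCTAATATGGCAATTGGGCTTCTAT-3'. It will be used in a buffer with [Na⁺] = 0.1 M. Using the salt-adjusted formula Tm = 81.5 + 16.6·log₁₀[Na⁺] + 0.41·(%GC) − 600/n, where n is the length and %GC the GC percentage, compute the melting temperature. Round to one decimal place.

64.1°C

Length n = 33. Base counts: C=6, T=11, G=8, A=8
G+C = 14, so %GC = 14/33 × 100 = 42.424%
Salt term: 16.6 × (-1) = -16.6
GC term: 0.41 × 42.424 = 17.394; length term: −600/33 = −18.182
Tm = 81.5 + (-16.6) + 17.394 − 18.182 = 64.112 → 64.1°C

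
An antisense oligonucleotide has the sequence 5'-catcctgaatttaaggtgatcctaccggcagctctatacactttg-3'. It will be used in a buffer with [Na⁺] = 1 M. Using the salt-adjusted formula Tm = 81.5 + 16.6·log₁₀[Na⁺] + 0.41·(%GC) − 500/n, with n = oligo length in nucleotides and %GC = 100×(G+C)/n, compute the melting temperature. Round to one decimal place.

88.6°C

Length n = 45. A=11, G=8, T=14, C=12
G+C = 20, so %GC = 20/45 × 100 = 44.444%
Salt term: 16.6 × (0) = 0
GC term: 0.41 × 44.444 = 18.222; length term: −500/45 = −11.111
Tm = 81.5 + (0) + 18.222 − 11.111 = 88.611 → 88.6°C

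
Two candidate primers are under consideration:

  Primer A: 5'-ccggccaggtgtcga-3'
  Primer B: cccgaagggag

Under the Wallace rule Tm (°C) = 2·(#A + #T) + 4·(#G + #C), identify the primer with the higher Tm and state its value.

Primer A, 52°C

Primer A: A+T=4, G+C=11 → Tm = 2(4)+4(11) = 52°C
Primer B: A+T=3, G+C=8 → Tm = 2(3)+4(8) = 38°C
52°C vs 38°C → primer A is higher.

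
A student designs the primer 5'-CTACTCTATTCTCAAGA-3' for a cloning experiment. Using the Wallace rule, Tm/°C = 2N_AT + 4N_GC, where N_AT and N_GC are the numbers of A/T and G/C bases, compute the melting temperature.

G=1, C=5, T=6, A=5
A+T = 11, G+C = 6
Tm = 4·6 + 2·11 = 24 + 22 = 46°C

46°C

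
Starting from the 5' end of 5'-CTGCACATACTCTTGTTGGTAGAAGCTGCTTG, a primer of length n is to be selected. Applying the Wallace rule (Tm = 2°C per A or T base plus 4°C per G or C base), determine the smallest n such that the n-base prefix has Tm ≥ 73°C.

First 25 bases: CTGCACATACTCTTGTTGGTAGAAG → Tm = 72°C (< 73°C)
First 26 bases: CTGCACATACTCTTGTTGGTAGAAGC → Tm = 76°C (≥ 73°C)
Since every base adds ≥2°C, Tm only increases with n, so the threshold is first crossed at n = 26.

n = 26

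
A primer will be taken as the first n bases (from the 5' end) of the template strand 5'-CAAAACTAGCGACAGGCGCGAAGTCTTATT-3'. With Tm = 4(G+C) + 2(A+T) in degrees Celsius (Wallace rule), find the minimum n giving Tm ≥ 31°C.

n = 11

First 10 bases: CAAAACTAGC → Tm = 28°C (< 31°C)
First 11 bases: CAAAACTAGCG → Tm = 32°C (≥ 31°C)
Since every base adds ≥2°C, Tm only increases with n, so the threshold is first crossed at n = 11.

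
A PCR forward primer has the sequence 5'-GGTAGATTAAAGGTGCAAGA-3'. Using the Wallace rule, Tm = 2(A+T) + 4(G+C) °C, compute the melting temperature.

Counting bases: T=4, G=7, C=1, A=8
A+T = 12, G+C = 8
Tm = 2×12 + 4×8 = 56°C

56°C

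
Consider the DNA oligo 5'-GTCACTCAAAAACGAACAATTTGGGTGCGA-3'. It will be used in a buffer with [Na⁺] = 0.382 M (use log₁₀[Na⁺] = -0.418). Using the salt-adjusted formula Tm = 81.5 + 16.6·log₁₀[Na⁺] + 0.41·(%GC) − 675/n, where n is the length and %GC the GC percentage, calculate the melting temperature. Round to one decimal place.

Length n = 30. Scanning the sequence gives G=7, T=6, A=11, C=6.
G+C = 13, so %GC = 13/30 × 100 = 43.333%
Salt term: 16.6 × (-0.418) = -6.939
GC term: 0.41 × 43.333 = 17.767; length term: −675/30 = −22.5
Tm = 81.5 + (-6.939) + 17.767 − 22.5 = 69.828 → 69.8°C

69.8°C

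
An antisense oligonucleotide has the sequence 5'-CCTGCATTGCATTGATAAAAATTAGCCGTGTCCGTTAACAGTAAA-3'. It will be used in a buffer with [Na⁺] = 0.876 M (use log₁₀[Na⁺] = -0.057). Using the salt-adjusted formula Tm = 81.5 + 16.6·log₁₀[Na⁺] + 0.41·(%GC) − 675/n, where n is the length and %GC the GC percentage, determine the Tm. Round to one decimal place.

81.0°C

Length n = 45. Counting bases: A=15, G=8, C=9, T=13
G+C = 17, so %GC = 17/45 × 100 = 37.778%
Salt term: 16.6 × (-0.057) = -0.946
GC term: 0.41 × 37.778 = 15.489; length term: −675/45 = −15
Tm = 81.5 + (-0.946) + 15.489 − 15 = 81.043 → 81.0°C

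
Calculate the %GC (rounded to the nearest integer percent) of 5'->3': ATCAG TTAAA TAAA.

14%

Counting bases: C=1, T=4, G=1, A=8
G+C = 1 + 1 = 2 out of 14 bases
%GC = 2/14 × 100 = 14.29% ≈ 14%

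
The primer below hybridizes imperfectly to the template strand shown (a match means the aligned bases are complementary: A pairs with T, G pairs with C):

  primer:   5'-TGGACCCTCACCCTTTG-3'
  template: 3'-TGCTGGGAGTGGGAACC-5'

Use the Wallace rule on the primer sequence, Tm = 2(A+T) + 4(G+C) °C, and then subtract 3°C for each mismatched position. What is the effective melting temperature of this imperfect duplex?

Primer base counts: A=2, T=5, G=3, C=7 → A+T=7, G+C=10
Perfect-match Tm = 2(7) + 4(10) = 14 + 40 = 54°C
Mismatches (positions where the bases are not complementary): 3 (at positions 1, 2, 16)
Effective Tm = 54 − 3×3 = 54 − 9 = 45°C

45°C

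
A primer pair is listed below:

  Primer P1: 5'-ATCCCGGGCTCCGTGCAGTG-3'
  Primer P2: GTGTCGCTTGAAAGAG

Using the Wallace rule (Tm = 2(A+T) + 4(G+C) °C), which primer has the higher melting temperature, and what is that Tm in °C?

Primer P1: A+T=6, G+C=14 → Tm = 2(6)+4(14) = 68°C
Primer P2: A+T=8, G+C=8 → Tm = 2(8)+4(8) = 48°C
68°C vs 48°C → primer P1 is higher.

Primer P1, 68°C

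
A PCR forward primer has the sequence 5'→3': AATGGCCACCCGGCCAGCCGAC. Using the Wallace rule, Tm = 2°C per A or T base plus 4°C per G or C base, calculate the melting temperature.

76°C

Counting bases: A=5, T=1, C=10, G=6
So N_AT = 6 and N_GC = 16.
Tm = 2(6) + 4(16) = 12 + 64 = 76°C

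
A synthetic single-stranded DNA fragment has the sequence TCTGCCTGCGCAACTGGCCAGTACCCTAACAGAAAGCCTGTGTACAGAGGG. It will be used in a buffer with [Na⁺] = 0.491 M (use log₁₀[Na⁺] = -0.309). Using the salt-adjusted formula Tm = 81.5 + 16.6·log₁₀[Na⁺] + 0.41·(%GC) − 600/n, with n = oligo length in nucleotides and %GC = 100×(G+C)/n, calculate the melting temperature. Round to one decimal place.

87.9°C

Length n = 51. A=13, G=14, T=9, C=15
G+C = 29, so %GC = 29/51 × 100 = 56.863%
Salt term: 16.6 × (-0.309) = -5.129
GC term: 0.41 × 56.863 = 23.314; length term: −600/51 = −11.765
Tm = 81.5 + (-5.129) + 23.314 − 11.765 = 87.92 → 87.9°C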